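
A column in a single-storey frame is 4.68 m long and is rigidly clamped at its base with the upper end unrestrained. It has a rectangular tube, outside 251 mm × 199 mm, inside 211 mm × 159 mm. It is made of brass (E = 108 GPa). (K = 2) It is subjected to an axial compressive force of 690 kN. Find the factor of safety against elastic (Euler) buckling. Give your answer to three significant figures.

Weak-axis I_min = (h_o·b_o³ − h_i·b_i³)/12 with b_o = 199, b_i = 159.0 mm (shorter outer/inner sides).
I_min = (251×199³ − 211.0×159.0³)/12 = 9.416×10^7 mm⁴
I = 9.416×10^7 mm⁴ = 9.416×10^-5 m⁴
Effective length L_e = K·L = 2 × 4.68 = 9.360 m
P_cr = π²EI / L_e² = π² × 108×10⁹ × 9.416×10^-5 / 9.360² = 1.146×10^6 N
Factor of safety n = P_cr / P = 1145.6 / 690 = 1.66

n ≈ 1.66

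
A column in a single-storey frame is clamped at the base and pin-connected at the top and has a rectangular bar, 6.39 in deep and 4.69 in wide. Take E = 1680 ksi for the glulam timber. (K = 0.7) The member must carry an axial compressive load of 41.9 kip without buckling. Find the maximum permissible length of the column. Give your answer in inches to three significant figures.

Buckling occurs about the weak axis: I_min = h·b³/12 with b = 4.69 in (the shorter side).
I_min = 6.39×4.69³/12 = 54.93 in⁴
At the buckling limit P_cr = P = 4.190×10^4 lb
From P_cr = π²EI/(K·L)²:  L = (1/K)·√(π²EI/P_cr) = (1/0.7)·√(π²×1.68×10^6×54.93/4.190×10^4)
L = 211 in

L_max ≈ 211 in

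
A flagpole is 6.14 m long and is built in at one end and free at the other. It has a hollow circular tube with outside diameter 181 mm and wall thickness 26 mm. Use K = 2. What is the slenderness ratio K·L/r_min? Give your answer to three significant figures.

Inner diameter d_i = 181 − 2×26 = 129.0 mm
I = π(d_o⁴ − d_i⁴)/64 = π(181⁴ − 129.0⁴)/64 = 3.909×10^7 mm⁴
A = 1.266×10^4 mm²;  r_min = √(I/A) = √(3.909×10^7/1.266×10^4) = 55.57 mm
L_e = K·L = 2 × 6.14 m = 12.28 m = 12280 mm
λ = L_e / r_min = 12280 / 55.57 = 221

λ ≈ 221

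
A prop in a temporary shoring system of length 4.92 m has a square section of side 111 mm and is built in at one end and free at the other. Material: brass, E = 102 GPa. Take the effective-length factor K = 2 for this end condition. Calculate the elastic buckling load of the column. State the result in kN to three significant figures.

P_cr ≈ 132 kN

I = a⁴/12 = 111⁴/12 = 1.265×10^7 mm⁴
I = 1.265×10^7 mm⁴ = 1.265×10^-5 m⁴
Effective length L_e = K·L = 2 × 4.92 = 9.840 m
P_cr = π²EI / L_e² = π² × 102×10⁹ × 1.265×10^-5 / 9.840² = 1.315×10^5 N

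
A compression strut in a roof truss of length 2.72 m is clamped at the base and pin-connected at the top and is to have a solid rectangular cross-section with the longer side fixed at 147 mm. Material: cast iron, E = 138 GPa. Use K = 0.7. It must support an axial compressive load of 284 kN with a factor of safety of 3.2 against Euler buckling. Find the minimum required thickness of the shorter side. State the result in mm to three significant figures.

Required P_cr = n·P = 3.2 × 284 = 908.8 kN
L_e = K·L = 0.7 × 2.72 = 1.904 m
Required I = P_cr·L_e²/(π²E) = 9.088×10^5 × 1.904² / (π² × 1.38×10^11) = 2.419×10^-6 m⁴
I_req = 2.419×10^6 mm⁴
Rectangle, weak axis: I_min = h·b³/12 with h = 147 mm fixed  ⇒  b = (12I/h)^(1/3) = 58.2 mm

b ≈ 58.2 mm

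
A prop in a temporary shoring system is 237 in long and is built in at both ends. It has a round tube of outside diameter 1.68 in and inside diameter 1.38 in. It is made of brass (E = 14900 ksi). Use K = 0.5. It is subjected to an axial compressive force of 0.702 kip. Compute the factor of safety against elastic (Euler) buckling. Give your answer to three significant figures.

n ≈ 3.18

d_o = 1.68 in, d_i = 1.38 in
I = π(d_o⁴ − d_i⁴)/64 = π(1.68⁴ − 1.380⁴)/64 = 0.2130 in⁴
Effective length L_e = K·L = 0.5 × 237 = 118.5 in
P_cr = π²EI / L_e² = π² × 14900×10³ × 0.2130 / 118.5² = 2.231×10^3 lb
Factor of safety n = P_cr / P = 2.2306 / 0.702 = 3.18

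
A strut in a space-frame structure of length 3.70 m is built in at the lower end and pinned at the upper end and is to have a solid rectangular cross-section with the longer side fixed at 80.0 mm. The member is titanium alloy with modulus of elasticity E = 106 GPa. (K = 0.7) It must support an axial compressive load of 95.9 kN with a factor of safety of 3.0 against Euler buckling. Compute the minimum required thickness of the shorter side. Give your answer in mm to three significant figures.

b ≈ 65.2 mm

Required P_cr = n·P = 3.0 × 95.9 = 287.7 kN
L_e = K·L = 0.7 × 3.70 = 2.590 m
Required I = P_cr·L_e²/(π²E) = 2.877×10^5 × 2.590² / (π² × 1.06×10^11) = 1.845×10^-6 m⁴
I_req = 1.845×10^6 mm⁴
Rectangle, weak axis: I_min = h·b³/12 with h = 80.0 mm fixed  ⇒  b = (12I/h)^(1/3) = 65.2 mm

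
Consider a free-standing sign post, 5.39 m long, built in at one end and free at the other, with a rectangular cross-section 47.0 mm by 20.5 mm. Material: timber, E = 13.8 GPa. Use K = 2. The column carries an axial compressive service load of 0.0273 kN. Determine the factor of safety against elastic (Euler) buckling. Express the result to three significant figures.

Buckling occurs about the weak axis: I_min = h·b³/12 with b = 20.5 mm (the shorter side).
I_min = 47.0×20.5³/12 = 3.374×10^4 mm⁴
I = 3.374×10^4 mm⁴ = 3.374×10^-8 m⁴
Effective length L_e = K·L = 2 × 5.39 = 10.78 m
P_cr = π²EI / L_e² = π² × 13.8×10⁹ × 3.374×10^-8 / 10.78² = 39.55 N
Factor of safety n = P_cr / P = 0.039548 / 0.0273 = 1.45

n ≈ 1.45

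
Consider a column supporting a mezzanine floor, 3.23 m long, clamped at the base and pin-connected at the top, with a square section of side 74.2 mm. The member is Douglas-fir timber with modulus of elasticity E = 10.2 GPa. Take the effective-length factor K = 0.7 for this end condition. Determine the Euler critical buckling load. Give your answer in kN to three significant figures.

I = a⁴/12 = 74.2⁴/12 = 2.526×10^6 mm⁴
I = 2.526×10^6 mm⁴ = 2.526×10^-6 m⁴
Effective length L_e = K·L = 0.7 × 3.23 = 2.261 m
P_cr = π²EI / L_e² = π² × 10.2×10⁹ × 2.526×10^-6 / 2.261² = 4.974×10^4 N

P_cr ≈ 49.7 kN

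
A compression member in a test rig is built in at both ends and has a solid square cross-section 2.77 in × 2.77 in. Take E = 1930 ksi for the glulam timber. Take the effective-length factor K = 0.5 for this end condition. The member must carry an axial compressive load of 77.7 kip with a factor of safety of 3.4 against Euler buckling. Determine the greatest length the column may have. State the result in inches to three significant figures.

I = a⁴/12 = 2.77⁴/12 = 4.906 in⁴
Required critical load P_cr = n·P = 3.4 × 77.7 = 264.2 kip = 2.642×10^5 lb
From P_cr = π²EI/(K·L)²:  L = (1/K)·√(π²EI/P_cr) = (1/0.5)·√(π²×1.93×10^6×4.906/2.642×10^5)
L = 37.6 in

L_max ≈ 37.6 in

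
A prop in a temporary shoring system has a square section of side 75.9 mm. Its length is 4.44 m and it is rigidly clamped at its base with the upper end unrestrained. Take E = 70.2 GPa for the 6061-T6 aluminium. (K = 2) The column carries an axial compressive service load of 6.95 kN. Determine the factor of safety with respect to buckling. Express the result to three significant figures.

n ≈ 3.50

I = a⁴/12 = 75.9⁴/12 = 2.766×10^6 mm⁴
I = 2.766×10^6 mm⁴ = 2.766×10^-6 m⁴
Effective length L_e = K·L = 2 × 4.44 = 8.880 m
P_cr = π²EI / L_e² = π² × 70.2×10⁹ × 2.766×10^-6 / 8.880² = 2.430×10^4 N
Factor of safety n = P_cr / P = 24.299 / 6.95 = 3.50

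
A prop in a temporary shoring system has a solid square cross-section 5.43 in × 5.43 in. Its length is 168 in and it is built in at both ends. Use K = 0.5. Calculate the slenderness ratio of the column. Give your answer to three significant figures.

λ ≈ 53.6

I = a⁴/12 = 5.43⁴/12 = 72.45 in⁴
A = 29.48 in²;  r_min = √(I/A) = √(72.45/29.48) = 1.568 in
L_e = K·L = 0.5 × 168 = 84.00 in
λ = L_e / r_min = 84.000 / 1.568 = 53.6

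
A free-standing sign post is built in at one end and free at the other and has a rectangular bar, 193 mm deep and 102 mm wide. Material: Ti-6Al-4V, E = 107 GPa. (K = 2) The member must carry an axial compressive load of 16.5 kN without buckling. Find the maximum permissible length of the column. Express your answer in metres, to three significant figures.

L_max ≈ 16.5 m

Buckling occurs about the weak axis: I_min = h·b³/12 with b = 102 mm (the shorter side).
I_min = 193×102³/12 = 1.707×10^7 mm⁴
I = 1.707×10^-5 m⁴
At the buckling limit P_cr = P = 1.650×10^4 N
From P_cr = π²EI/(K·L)²:  L = (1/K)·√(π²EI/P_cr) = (1/2)·√(π²×1.07×10^11×1.707×10^-5/1.650×10^4)
L = 16.5 m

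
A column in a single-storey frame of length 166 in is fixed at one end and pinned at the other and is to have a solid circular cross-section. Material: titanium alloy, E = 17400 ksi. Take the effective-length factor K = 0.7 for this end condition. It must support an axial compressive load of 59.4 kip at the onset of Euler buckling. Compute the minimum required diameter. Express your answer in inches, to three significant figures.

L_e = K·L = 0.7 × 166 = 116.2 in
Required I = P_cr·L_e²/(π²E) = 5.940×10^4 × 116.2² / (π² × 1.74×10^7) = 4.670 in⁴
Solid circle: I = πd⁴/64  ⇒  d = (64I/π)^(1/4) = (64×4.670/π)^(1/4) = 3.12 in

d ≈ 3.12 in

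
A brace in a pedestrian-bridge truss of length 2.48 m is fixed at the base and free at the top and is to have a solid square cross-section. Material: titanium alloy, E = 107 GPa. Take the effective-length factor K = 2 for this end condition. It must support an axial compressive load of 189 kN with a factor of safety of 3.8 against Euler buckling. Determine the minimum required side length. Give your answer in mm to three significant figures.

Required P_cr = n·P = 3.8 × 189 = 718.2 kN
L_e = K·L = 2 × 2.48 = 4.960 m
Required I = P_cr·L_e²/(π²E) = 7.182×10^5 × 4.960² / (π² × 1.07×10^11) = 1.673×10^-5 m⁴
I_req = 1.673×10^7 mm⁴
Solid square: I = a⁴/12  ⇒  a = (12I)^(1/4) = (12×1.673×10^7)^(1/4) = 119 mm

a ≈ 119 mm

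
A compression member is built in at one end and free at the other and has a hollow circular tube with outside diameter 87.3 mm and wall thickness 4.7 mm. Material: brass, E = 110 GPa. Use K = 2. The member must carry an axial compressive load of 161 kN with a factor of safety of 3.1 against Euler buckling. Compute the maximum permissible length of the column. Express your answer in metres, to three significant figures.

Inner diameter d_i = 87.3 − 2×4.7 = 77.90 mm
I = π(d_o⁴ − d_i⁴)/64 = π(87.3⁴ − 77.90⁴)/64 = 1.044×10^6 mm⁴
I = 1.044×10^-6 m⁴
Required critical load P_cr = n·P = 3.1 × 161 = 499.1 kN = 4.991×10^5 N
From P_cr = π²EI/(K·L)²:  L = (1/K)·√(π²EI/P_cr) = (1/2)·√(π²×1.10×10^11×1.044×10^-6/4.991×10^5)
L = 0.753 m

L_max ≈ 0.753 m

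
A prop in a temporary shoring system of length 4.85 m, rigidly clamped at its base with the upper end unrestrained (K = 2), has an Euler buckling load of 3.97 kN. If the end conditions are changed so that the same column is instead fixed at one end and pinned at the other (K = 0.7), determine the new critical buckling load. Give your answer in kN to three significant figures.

P_cr ∝ 1/K², so P_cr,new = P_cr,old × (K_old/K_new)² = 3.97 × (2/0.7)²
= 3.97 × 8.163 = 32.4 kN

P_cr ≈ 32.4 kN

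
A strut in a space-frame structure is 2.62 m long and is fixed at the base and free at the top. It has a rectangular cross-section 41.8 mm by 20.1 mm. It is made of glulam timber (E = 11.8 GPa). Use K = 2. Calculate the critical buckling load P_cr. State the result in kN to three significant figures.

P_cr ≈ 0.120 kN

Buckling occurs about the weak axis: I_min = h·b³/12 with b = 20.1 mm (the shorter side).
I_min = 41.8×20.1³/12 = 2.829×10^4 mm⁴
I = 2.829×10^4 mm⁴ = 2.829×10^-8 m⁴
Effective length L_e = K·L = 2 × 2.62 = 5.240 m
P_cr = π²EI / L_e² = π² × 11.8×10⁹ × 2.829×10^-8 / 5.240² = 120.0 N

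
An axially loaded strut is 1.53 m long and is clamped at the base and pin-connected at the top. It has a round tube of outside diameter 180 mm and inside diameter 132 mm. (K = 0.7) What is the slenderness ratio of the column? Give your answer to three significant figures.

λ ≈ 19.2

d_o = 180 mm, d_i = 132 mm
I = π(d_o⁴ − d_i⁴)/64 = π(180⁴ − 132.0⁴)/64 = 3.663×10^7 mm⁴
A = 1.176×10^4 mm²;  r_min = √(I/A) = √(3.663×10^7/1.176×10^4) = 55.80 mm
L_e = K·L = 0.7 × 1.53 m = 1.071 m = 1071.0 mm
λ = L_e / r_min = 1071.0 / 55.80 = 19.2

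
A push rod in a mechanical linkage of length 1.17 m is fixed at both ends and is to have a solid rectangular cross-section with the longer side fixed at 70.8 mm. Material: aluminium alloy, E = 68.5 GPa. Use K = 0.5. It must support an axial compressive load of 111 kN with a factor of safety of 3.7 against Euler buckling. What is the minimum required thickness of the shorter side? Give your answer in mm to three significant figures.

Required P_cr = n·P = 3.7 × 111 = 410.7 kN
L_e = K·L = 0.5 × 1.17 = 0.5850 m
Required I = P_cr·L_e²/(π²E) = 4.107×10^5 × 0.5850² / (π² × 6.85×10^10) = 2.079×10^-7 m⁴
I_req = 2.079×10^5 mm⁴
Rectangle, weak axis: I_min = h·b³/12 with h = 70.8 mm fixed  ⇒  b = (12I/h)^(1/3) = 32.8 mm

b ≈ 32.8 mm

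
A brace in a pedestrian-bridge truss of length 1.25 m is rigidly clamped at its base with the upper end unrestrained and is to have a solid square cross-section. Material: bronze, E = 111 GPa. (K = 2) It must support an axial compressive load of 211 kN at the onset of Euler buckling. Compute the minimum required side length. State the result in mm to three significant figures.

a ≈ 61.6 mm

L_e = K·L = 2 × 1.25 = 2.500 m
Required I = P_cr·L_e²/(π²E) = 2.110×10^5 × 2.500² / (π² × 1.11×10^11) = 1.204×10^-6 m⁴
I_req = 1.204×10^6 mm⁴
Solid square: I = a⁴/12  ⇒  a = (12I)^(1/4) = (12×1.204×10^6)^(1/4) = 61.6 mm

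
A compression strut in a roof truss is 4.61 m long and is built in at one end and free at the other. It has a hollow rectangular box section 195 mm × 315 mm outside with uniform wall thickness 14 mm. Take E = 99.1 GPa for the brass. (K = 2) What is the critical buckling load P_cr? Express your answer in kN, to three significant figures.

P_cr ≈ 958 kN

Inner dimensions: h_i = 315 − 2×14 = 287.0 mm, b_i = 195 − 2×14 = 167.0 mm
Weak-axis I_min = (h_o·b_o³ − h_i·b_i³)/12 with b_o = 195, b_i = 167.0 mm (shorter outer/inner sides).
I_min = (315×195³ − 287.0×167.0³)/12 = 8.325×10^7 mm⁴
I = 8.325×10^7 mm⁴ = 8.325×10^-5 m⁴
Effective length L_e = K·L = 2 × 4.61 = 9.220 m
P_cr = π²EI / L_e² = π² × 99.1×10⁹ × 8.325×10^-5 / 9.220² = 9.578×10^5 N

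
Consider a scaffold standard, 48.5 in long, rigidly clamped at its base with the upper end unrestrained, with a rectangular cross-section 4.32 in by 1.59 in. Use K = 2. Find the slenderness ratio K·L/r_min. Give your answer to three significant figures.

λ ≈ 211

For a rectangle r_min = b/√12 = 1.59/√12 = 0.4590 in
L_e = K·L = 2 × 48.5 = 97.00 in
λ = L_e / r_min = 97.000 / 0.4590 = 211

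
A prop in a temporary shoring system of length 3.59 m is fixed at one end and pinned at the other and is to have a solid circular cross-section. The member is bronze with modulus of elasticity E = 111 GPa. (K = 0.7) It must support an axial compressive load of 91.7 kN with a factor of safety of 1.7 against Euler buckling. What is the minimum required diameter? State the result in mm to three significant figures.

Required P_cr = n·P = 1.7 × 91.7 = 155.9 kN
L_e = K·L = 0.7 × 3.59 = 2.513 m
Required I = P_cr·L_e²/(π²E) = 1.559×10^5 × 2.513² / (π² × 1.11×10^11) = 8.986×10^-7 m⁴
I_req = 8.986×10^5 mm⁴
Solid circle: I = πd⁴/64  ⇒  d = (64I/π)^(1/4) = (64×8.986×10^5/π)^(1/4) = 65.4 mm

d ≈ 65.4 mm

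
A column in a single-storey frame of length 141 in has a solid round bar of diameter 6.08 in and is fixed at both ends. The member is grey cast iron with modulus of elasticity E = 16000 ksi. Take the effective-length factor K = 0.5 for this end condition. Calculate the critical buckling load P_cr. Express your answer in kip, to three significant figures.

P_cr ≈ 2130 kip

I = πd⁴/64 = π×6.08⁴/64 = 67.08 in⁴
Effective length L_e = K·L = 0.5 × 141 = 70.50 in
P_cr = π²EI / L_e² = π² × 16000×10³ × 67.08 / 70.50² = 2.131×10^6 lb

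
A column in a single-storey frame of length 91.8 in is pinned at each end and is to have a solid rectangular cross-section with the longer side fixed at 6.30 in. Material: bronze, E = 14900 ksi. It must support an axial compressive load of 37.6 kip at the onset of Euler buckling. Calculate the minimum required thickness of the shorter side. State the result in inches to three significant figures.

b ≈ 1.60 in

L_e = K·L = 1 × 91.8 = 91.80 in
Required I = P_cr·L_e²/(π²E) = 3.760×10^4 × 91.80² / (π² × 1.49×10^7) = 2.155 in⁴
Rectangle, weak axis: I_min = h·b³/12 with h = 6.30 in fixed  ⇒  b = (12I/h)^(1/3) = 1.60 in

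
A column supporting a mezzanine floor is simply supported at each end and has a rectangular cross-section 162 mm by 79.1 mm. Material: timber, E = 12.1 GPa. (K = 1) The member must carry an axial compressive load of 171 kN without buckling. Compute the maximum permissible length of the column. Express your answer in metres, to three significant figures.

Buckling occurs about the weak axis: I_min = h·b³/12 with b = 79.1 mm (the shorter side).
I_min = 162×79.1³/12 = 6.681×10^6 mm⁴
I = 6.681×10^-6 m⁴
At the buckling limit P_cr = P = 1.710×10^5 N
From P_cr = π²EI/(K·L)²:  L = (1/K)·√(π²EI/P_cr) = (1/1)·√(π²×1.21×10^10×6.681×10^-6/1.710×10^5)
L = 2.16 m

L_max ≈ 2.16 m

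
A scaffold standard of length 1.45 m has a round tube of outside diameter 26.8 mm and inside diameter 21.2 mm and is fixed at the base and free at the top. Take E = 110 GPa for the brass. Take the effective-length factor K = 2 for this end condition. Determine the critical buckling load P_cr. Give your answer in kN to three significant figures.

P_cr ≈ 1.99 kN

d_o = 26.8 mm, d_i = 21.2 mm
I = π(d_o⁴ − d_i⁴)/64 = π(26.8⁴ − 21.20⁴)/64 = 1.541×10^4 mm⁴
I = 1.541×10^4 mm⁴ = 1.541×10^-8 m⁴
Effective length L_e = K·L = 2 × 1.45 = 2.900 m
P_cr = π²EI / L_e² = π² × 110×10⁹ × 1.541×10^-8 / 2.900² = 1.989×10^3 N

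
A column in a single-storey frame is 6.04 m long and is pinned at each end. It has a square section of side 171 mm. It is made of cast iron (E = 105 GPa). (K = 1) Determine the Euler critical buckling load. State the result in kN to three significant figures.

P_cr ≈ 2020 kN

I = a⁴/12 = 171⁴/12 = 7.125×10^7 mm⁴
I = 7.125×10^7 mm⁴ = 7.125×10^-5 m⁴
Effective length L_e = K·L = 1 × 6.04 = 6.040 m
P_cr = π²EI / L_e² = π² × 105×10⁹ × 7.125×10^-5 / 6.040² = 2.024×10^6 N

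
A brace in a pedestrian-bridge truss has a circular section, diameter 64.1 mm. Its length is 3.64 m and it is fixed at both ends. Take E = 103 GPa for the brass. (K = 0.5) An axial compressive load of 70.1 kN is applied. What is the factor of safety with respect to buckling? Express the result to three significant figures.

n ≈ 3.63

I = πd⁴/64 = π×64.1⁴/64 = 8.287×10^5 mm⁴
I = 8.287×10^5 mm⁴ = 8.287×10^-7 m⁴
Effective length L_e = K·L = 0.5 × 3.64 = 1.820 m
P_cr = π²EI / L_e² = π² × 103×10⁹ × 8.287×10^-7 / 1.820² = 2.543×10^5 N
Factor of safety n = P_cr / P = 254.33 / 70.1 = 3.63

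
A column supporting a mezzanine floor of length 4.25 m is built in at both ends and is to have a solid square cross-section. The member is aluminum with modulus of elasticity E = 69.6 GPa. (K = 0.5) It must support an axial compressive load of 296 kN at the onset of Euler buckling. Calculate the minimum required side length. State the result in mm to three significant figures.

L_e = K·L = 0.5 × 4.25 = 2.125 m
Required I = P_cr·L_e²/(π²E) = 2.960×10^5 × 2.125² / (π² × 6.96×10^10) = 1.946×10^-6 m⁴
I_req = 1.946×10^6 mm⁴
Solid square: I = a⁴/12  ⇒  a = (12I)^(1/4) = (12×1.946×10^6)^(1/4) = 69.5 mm

a ≈ 69.5 mm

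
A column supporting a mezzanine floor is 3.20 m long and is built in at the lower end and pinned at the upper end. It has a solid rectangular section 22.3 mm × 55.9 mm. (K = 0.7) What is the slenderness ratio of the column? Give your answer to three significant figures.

Buckling occurs about the weak axis: I_min = h·b³/12 with b = 22.3 mm (the shorter side).
I_min = 55.9×22.3³/12 = 5.166×10^4 mm⁴
A = 1.247×10^3 mm²;  r_min = √(I/A) = √(5.166×10^4/1.247×10^3) = 6.437 mm
L_e = K·L = 0.7 × 3.20 m = 2.240 m = 2240.0 mm
λ = L_e / r_min = 2240.0 / 6.437 = 348

λ ≈ 348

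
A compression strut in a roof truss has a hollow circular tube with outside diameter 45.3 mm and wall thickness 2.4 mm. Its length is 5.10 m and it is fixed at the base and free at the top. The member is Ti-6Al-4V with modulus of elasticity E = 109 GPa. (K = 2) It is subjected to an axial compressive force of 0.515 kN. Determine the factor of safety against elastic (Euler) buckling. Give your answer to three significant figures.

n ≈ 1.50

Inner diameter d_i = 45.3 − 2×2.4 = 40.50 mm
I = π(d_o⁴ − d_i⁴)/64 = π(45.3⁴ − 40.50⁴)/64 = 7.464×10^4 mm⁴
I = 7.464×10^4 mm⁴ = 7.464×10^-8 m⁴
Effective length L_e = K·L = 2 × 5.10 = 10.20 m
P_cr = π²EI / L_e² = π² × 109×10⁹ × 7.464×10^-8 / 10.20² = 771.8 N
Factor of safety n = P_cr / P = 0.77184 / 0.515 = 1.50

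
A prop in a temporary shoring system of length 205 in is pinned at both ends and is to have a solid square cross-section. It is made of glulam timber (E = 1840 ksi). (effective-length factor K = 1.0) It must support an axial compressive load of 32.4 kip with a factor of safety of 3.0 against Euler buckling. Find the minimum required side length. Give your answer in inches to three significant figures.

Required P_cr = n·P = 3.0 × 32.4 = 97.20 kip
L_e = K·L = 1 × 205 = 205.0 in
Required I = P_cr·L_e²/(π²E) = 9.720×10^4 × 205.0² / (π² × 1.84×10^6) = 224.9 in⁴
Solid square: I = a⁴/12  ⇒  a = (12I)^(1/4) = (12×224.9)^(1/4) = 7.21 in

a ≈ 7.21 in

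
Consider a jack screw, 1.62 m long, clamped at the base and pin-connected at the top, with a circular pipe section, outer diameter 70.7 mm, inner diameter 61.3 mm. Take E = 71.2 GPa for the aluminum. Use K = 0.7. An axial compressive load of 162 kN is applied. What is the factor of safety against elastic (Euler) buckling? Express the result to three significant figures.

n ≈ 1.80

d_o = 70.7 mm, d_i = 61.3 mm
I = π(d_o⁴ − d_i⁴)/64 = π(70.7⁴ − 61.30⁴)/64 = 5.333×10^5 mm⁴
I = 5.333×10^5 mm⁴ = 5.333×10^-7 m⁴
Effective length L_e = K·L = 0.7 × 1.62 = 1.134 m
P_cr = π²EI / L_e² = π² × 71.2×10⁹ × 5.333×10^-7 / 1.134² = 2.914×10^5 N
Factor of safety n = P_cr / P = 291.43 / 162 = 1.80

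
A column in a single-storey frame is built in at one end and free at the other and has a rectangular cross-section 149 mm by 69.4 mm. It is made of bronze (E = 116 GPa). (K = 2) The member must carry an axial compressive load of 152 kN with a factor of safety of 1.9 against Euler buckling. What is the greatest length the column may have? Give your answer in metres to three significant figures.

Buckling occurs about the weak axis: I_min = h·b³/12 with b = 69.4 mm (the shorter side).
I_min = 149×69.4³/12 = 4.150×10^6 mm⁴
I = 4.150×10^-6 m⁴
Required critical load P_cr = n·P = 1.9 × 152 = 288.8 kN = 2.888×10^5 N
From P_cr = π²EI/(K·L)²:  L = (1/K)·√(π²EI/P_cr) = (1/2)·√(π²×1.16×10^11×4.150×10^-6/2.888×10^5)
L = 2.03 m

L_max ≈ 2.03 m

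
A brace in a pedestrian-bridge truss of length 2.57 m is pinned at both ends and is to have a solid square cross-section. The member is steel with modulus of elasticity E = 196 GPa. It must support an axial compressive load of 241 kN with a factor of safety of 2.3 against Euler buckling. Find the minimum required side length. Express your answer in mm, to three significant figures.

Required P_cr = n·P = 2.3 × 241 = 554.3 kN
L_e = K·L = 1 × 2.57 = 2.570 m
Required I = P_cr·L_e²/(π²E) = 5.543×10^5 × 2.570² / (π² × 1.96×10^11) = 1.893×10^-6 m⁴
I_req = 1.893×10^6 mm⁴
Solid square: I = a⁴/12  ⇒  a = (12I)^(1/4) = (12×1.893×10^6)^(1/4) = 69.0 mm

a ≈ 69.0 mm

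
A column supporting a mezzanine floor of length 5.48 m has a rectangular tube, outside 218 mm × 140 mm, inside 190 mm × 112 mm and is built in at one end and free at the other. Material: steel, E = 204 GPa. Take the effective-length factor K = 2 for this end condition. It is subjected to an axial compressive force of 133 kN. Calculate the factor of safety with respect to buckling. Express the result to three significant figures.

Weak-axis I_min = (h_o·b_o³ − h_i·b_i³)/12 with b_o = 140, b_i = 112.0 mm (shorter outer/inner sides).
I_min = (218×140³ − 190.0×112.0³)/12 = 2.760×10^7 mm⁴
I = 2.760×10^7 mm⁴ = 2.760×10^-5 m⁴
Effective length L_e = K·L = 2 × 5.48 = 10.96 m
P_cr = π²EI / L_e² = π² × 204×10⁹ × 2.760×10^-5 / 10.96² = 4.627×10^5 N
Factor of safety n = P_cr / P = 462.69 / 133 = 3.48

n ≈ 3.48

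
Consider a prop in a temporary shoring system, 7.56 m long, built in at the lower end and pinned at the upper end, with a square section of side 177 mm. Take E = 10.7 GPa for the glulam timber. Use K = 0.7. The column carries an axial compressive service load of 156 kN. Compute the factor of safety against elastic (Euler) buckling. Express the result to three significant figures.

n ≈ 1.98

I = a⁴/12 = 177⁴/12 = 8.179×10^7 mm⁴
I = 8.179×10^7 mm⁴ = 8.179×10^-5 m⁴
Effective length L_e = K·L = 0.7 × 7.56 = 5.292 m
P_cr = π²EI / L_e² = π² × 10.7×10⁹ × 8.179×10^-5 / 5.292² = 3.084×10^5 N
Factor of safety n = P_cr / P = 308.43 / 156 = 1.98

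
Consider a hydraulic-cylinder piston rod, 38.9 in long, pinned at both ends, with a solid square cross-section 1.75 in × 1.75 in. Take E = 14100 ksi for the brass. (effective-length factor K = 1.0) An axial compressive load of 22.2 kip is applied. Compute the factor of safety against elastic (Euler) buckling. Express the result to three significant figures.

I = a⁴/12 = 1.75⁴/12 = 0.7816 in⁴
Effective length L_e = K·L = 1 × 38.9 = 38.90 in
P_cr = π²EI / L_e² = π² × 14100×10³ × 0.7816 / 38.90² = 7.188×10^4 lb
Factor of safety n = P_cr / P = 71.877 / 22.2 = 3.24

n ≈ 3.24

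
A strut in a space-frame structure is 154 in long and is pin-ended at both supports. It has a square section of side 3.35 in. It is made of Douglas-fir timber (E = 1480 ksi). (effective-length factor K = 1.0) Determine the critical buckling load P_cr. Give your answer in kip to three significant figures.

I = a⁴/12 = 3.35⁴/12 = 10.50 in⁴
Effective length L_e = K·L = 1 × 154 = 154.0 in
P_cr = π²EI / L_e² = π² × 1480×10³ × 10.50 / 154.0² = 6.464×10^3 lb

P_cr ≈ 6.46 kip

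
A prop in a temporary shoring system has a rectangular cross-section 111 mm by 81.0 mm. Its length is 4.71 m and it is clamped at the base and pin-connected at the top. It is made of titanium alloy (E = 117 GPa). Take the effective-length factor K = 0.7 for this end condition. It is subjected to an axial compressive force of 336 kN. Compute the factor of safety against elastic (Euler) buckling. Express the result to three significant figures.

n ≈ 1.55

Buckling occurs about the weak axis: I_min = h·b³/12 with b = 81.0 mm (the shorter side).
I_min = 111×81.0³/12 = 4.916×10^6 mm⁴
I = 4.916×10^6 mm⁴ = 4.916×10^-6 m⁴
Effective length L_e = K·L = 0.7 × 4.71 = 3.297 m
P_cr = π²EI / L_e² = π² × 117×10⁹ × 4.916×10^-6 / 3.297² = 5.222×10^5 N
Factor of safety n = P_cr / P = 522.21 / 336 = 1.55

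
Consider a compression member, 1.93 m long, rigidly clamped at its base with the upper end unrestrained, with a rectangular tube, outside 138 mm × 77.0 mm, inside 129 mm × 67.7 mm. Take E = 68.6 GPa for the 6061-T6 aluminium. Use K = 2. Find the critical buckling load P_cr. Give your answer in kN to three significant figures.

Weak-axis I_min = (h_o·b_o³ − h_i·b_i³)/12 with b_o = 77.0, b_i = 67.70 mm (shorter outer/inner sides).
I_min = (138×77.0³ − 129.0×67.70³)/12 = 1.915×10^6 mm⁴
I = 1.915×10^6 mm⁴ = 1.915×10^-6 m⁴
Effective length L_e = K·L = 2 × 1.93 = 3.860 m
P_cr = π²EI / L_e² = π² × 68.6×10⁹ × 1.915×10^-6 / 3.860² = 8.700×10^4 N

P_cr ≈ 87.0 kN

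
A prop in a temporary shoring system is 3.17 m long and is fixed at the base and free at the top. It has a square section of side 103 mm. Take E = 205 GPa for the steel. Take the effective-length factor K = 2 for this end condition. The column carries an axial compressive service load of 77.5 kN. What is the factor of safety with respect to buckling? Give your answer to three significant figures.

n ≈ 6.09

I = a⁴/12 = 103⁴/12 = 9.379×10^6 mm⁴
I = 9.379×10^6 mm⁴ = 9.379×10^-6 m⁴
Effective length L_e = K·L = 2 × 3.17 = 6.340 m
P_cr = π²EI / L_e² = π² × 205×10⁹ × 9.379×10^-6 / 6.340² = 4.721×10^5 N
Factor of safety n = P_cr / P = 472.11 / 77.5 = 6.09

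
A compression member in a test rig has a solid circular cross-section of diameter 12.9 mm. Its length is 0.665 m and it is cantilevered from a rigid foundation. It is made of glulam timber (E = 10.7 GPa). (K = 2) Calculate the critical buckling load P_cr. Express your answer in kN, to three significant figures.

P_cr ≈ 0.0812 kN

I = πd⁴/64 = π×12.9⁴/64 = 1.359×10^3 mm⁴
I = 1.359×10^3 mm⁴ = 1.359×10^-9 m⁴
Effective length L_e = K·L = 2 × 0.665 = 1.330 m
P_cr = π²EI / L_e² = π² × 10.7×10⁹ × 1.359×10^-9 / 1.330² = 81.15 N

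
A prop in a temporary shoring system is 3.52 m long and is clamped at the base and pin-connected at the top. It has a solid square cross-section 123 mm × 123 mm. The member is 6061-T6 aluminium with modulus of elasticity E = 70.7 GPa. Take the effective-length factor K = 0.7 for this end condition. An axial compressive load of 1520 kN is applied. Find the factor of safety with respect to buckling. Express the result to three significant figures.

n ≈ 1.44

I = a⁴/12 = 123⁴/12 = 1.907×10^7 mm⁴
I = 1.907×10^7 mm⁴ = 1.907×10^-5 m⁴
Effective length L_e = K·L = 0.7 × 3.52 = 2.464 m
P_cr = π²EI / L_e² = π² × 70.7×10⁹ × 1.907×10^-5 / 2.464² = 2.192×10^6 N
Factor of safety n = P_cr / P = 2192.2 / 1520 = 1.44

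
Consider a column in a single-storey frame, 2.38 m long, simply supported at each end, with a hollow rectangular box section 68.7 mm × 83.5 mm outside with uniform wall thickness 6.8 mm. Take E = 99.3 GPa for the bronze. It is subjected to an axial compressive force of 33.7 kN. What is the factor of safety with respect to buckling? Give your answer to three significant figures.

Inner dimensions: h_i = 83.5 − 2×6.8 = 69.90 mm, b_i = 68.7 − 2×6.8 = 55.10 mm
Weak-axis I_min = (h_o·b_o³ − h_i·b_i³)/12 with b_o = 68.7, b_i = 55.10 mm (shorter outer/inner sides).
I_min = (83.5×68.7³ − 69.90×55.10³)/12 = 1.282×10^6 mm⁴
I = 1.282×10^6 mm⁴ = 1.282×10^-6 m⁴
Effective length L_e = K·L = 1 × 2.38 = 2.380 m
P_cr = π²EI / L_e² = π² × 99.3×10⁹ × 1.282×10^-6 / 2.380² = 2.218×10^5 N
Factor of safety n = P_cr / P = 221.77 / 33.7 = 6.58

n ≈ 6.58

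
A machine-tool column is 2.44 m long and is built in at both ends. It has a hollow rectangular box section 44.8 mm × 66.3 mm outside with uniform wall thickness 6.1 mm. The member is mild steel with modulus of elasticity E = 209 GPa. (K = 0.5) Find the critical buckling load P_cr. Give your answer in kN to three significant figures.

Inner dimensions: h_i = 66.3 − 2×6.1 = 54.10 mm, b_i = 44.8 − 2×6.1 = 32.60 mm
Weak-axis I_min = (h_o·b_o³ − h_i·b_i³)/12 with b_o = 44.8, b_i = 32.60 mm (shorter outer/inner sides).
I_min = (66.3×44.8³ − 54.10×32.60³)/12 = 3.406×10^5 mm⁴
I = 3.406×10^5 mm⁴ = 3.406×10^-7 m⁴
Effective length L_e = K·L = 0.5 × 2.44 = 1.220 m
P_cr = π²EI / L_e² = π² × 209×10⁹ × 3.406×10^-7 / 1.220² = 4.720×10^5 N

P_cr ≈ 472 kN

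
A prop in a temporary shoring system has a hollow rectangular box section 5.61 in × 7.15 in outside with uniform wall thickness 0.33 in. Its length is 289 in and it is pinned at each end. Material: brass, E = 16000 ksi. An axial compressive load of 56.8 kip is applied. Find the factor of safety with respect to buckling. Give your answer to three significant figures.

Inner dimensions: h_i = 7.15 − 2×0.33 = 6.490 in, b_i = 5.61 − 2×0.33 = 4.950 in
Weak-axis I_min = (h_o·b_o³ − h_i·b_i³)/12 with b_o = 5.61, b_i = 4.950 in (shorter outer/inner sides).
I_min = (7.15×5.61³ − 6.490×4.950³)/12 = 39.60 in⁴
Effective length L_e = K·L = 1 × 289 = 289.0 in
P_cr = π²EI / L_e² = π² × 16000×10³ × 39.60 / 289.0² = 7.488×10^4 lb
Factor of safety n = P_cr / P = 74.878 / 56.8 = 1.32

n ≈ 1.32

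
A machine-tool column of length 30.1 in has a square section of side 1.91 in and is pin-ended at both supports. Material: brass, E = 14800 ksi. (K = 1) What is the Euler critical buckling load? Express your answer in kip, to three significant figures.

I = a⁴/12 = 1.91⁴/12 = 1.109 in⁴
Effective length L_e = K·L = 1 × 30.1 = 30.10 in
P_cr = π²EI / L_e² = π² × 14800×10³ × 1.109 / 30.10² = 1.788×10^5 lb

P_cr ≈ 179 kip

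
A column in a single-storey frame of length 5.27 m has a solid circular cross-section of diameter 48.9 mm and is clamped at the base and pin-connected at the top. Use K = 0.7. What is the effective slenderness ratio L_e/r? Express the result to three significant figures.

λ ≈ 302

For a solid circle r = d/4 = 48.9/4 = 12.22 mm
L_e = K·L = 0.7 × 5.27 m = 3.689 m = 3689.0 mm
λ = L_e / r_min = 3689.0 / 12.22 = 302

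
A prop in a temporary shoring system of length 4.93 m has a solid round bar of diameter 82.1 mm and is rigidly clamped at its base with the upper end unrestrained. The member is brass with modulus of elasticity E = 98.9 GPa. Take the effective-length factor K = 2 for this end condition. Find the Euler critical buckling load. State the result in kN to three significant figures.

P_cr ≈ 22.4 kN

I = πd⁴/64 = π×82.1⁴/64 = 2.230×10^6 mm⁴
I = 2.230×10^6 mm⁴ = 2.230×10^-6 m⁴
Effective length L_e = K·L = 2 × 4.93 = 9.860 m
P_cr = π²EI / L_e² = π² × 98.9×10⁹ × 2.230×10^-6 / 9.860² = 2.239×10^4 N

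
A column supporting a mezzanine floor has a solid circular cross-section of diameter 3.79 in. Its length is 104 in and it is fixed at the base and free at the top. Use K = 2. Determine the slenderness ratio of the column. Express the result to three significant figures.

For a solid circle r = d/4 = 3.79/4 = 0.9475 in
L_e = K·L = 2 × 104 = 208.0 in
λ = L_e / r_min = 208.00 / 0.9475 = 220

λ ≈ 220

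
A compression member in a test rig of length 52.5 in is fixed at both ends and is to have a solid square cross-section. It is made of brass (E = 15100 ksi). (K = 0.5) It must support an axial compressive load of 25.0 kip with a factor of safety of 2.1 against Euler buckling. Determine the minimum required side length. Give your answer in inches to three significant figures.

Required P_cr = n·P = 2.1 × 25.0 = 52.50 kip
L_e = K·L = 0.5 × 52.5 = 26.25 in
Required I = P_cr·L_e²/(π²E) = 5.250×10^4 × 26.25² / (π² × 1.51×10^7) = 0.2427 in⁴
Solid square: I = a⁴/12  ⇒  a = (12I)^(1/4) = (12×0.2427)^(1/4) = 1.31 in

a ≈ 1.31 in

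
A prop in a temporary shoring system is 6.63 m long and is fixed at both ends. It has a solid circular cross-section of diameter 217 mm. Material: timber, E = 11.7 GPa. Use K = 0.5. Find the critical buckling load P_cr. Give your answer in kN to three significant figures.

P_cr ≈ 1140 kN

I = πd⁴/64 = π×217⁴/64 = 1.088×10^8 mm⁴
I = 1.088×10^8 mm⁴ = 1.088×10^-4 m⁴
Effective length L_e = K·L = 0.5 × 6.63 = 3.315 m
P_cr = π²EI / L_e² = π² × 11.7×10⁹ × 1.088×10^-4 / 3.315² = 1.144×10^6 N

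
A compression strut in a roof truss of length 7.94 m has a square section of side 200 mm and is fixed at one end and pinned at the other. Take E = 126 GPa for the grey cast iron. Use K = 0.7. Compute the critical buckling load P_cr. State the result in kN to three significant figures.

P_cr ≈ 5370 kN

I = a⁴/12 = 200⁴/12 = 1.333×10^8 mm⁴
I = 1.333×10^8 mm⁴ = 1.333×10^-4 m⁴
Effective length L_e = K·L = 0.7 × 7.94 = 5.558 m
P_cr = π²EI / L_e² = π² × 126×10⁹ × 1.333×10^-4 / 5.558² = 5.367×10^6 N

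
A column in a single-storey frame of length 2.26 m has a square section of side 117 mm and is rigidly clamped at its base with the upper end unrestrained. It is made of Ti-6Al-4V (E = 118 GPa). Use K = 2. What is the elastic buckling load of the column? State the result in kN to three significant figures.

I = a⁴/12 = 117⁴/12 = 1.562×10^7 mm⁴
I = 1.562×10^7 mm⁴ = 1.562×10^-5 m⁴
Effective length L_e = K·L = 2 × 2.26 = 4.520 m
P_cr = π²EI / L_e² = π² × 118×10⁹ × 1.562×10^-5 / 4.520² = 8.902×10^5 N

P_cr ≈ 890 kN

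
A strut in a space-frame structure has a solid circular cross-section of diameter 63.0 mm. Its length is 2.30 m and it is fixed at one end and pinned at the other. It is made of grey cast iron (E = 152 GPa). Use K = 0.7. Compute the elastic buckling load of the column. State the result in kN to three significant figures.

I = πd⁴/64 = π×63.0⁴/64 = 7.733×10^5 mm⁴
I = 7.733×10^5 mm⁴ = 7.733×10^-7 m⁴
Effective length L_e = K·L = 0.7 × 2.30 = 1.610 m
P_cr = π²EI / L_e² = π² × 152×10⁹ × 7.733×10^-7 / 1.610² = 4.475×10^5 N

P_cr ≈ 448 kN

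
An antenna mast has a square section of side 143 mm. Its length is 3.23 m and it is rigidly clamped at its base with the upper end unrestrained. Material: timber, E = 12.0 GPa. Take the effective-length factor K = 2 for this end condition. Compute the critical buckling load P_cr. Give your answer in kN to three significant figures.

P_cr ≈ 98.9 kN

I = a⁴/12 = 143⁴/12 = 3.485×10^7 mm⁴
I = 3.485×10^7 mm⁴ = 3.485×10^-5 m⁴
Effective length L_e = K·L = 2 × 3.23 = 6.460 m
P_cr = π²EI / L_e² = π² × 12.0×10⁹ × 3.485×10^-5 / 6.460² = 9.890×10^4 N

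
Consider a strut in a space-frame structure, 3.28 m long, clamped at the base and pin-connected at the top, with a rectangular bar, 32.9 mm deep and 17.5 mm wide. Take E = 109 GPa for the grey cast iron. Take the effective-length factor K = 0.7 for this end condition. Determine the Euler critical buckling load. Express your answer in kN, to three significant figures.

Buckling occurs about the weak axis: I_min = h·b³/12 with b = 17.5 mm (the shorter side).
I_min = 32.9×17.5³/12 = 1.469×10^4 mm⁴
I = 1.469×10^4 mm⁴ = 1.469×10^-8 m⁴
Effective length L_e = K·L = 0.7 × 3.28 = 2.296 m
P_cr = π²EI / L_e² = π² × 109×10⁹ × 1.469×10^-8 / 2.296² = 2.999×10^3 N

P_cr ≈ 3.00 kN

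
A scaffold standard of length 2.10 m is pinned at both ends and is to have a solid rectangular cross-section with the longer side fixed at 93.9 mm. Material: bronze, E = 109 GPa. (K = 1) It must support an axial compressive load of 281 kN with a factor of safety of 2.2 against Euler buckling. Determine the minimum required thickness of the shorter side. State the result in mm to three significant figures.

Required P_cr = n·P = 2.2 × 281 = 618.2 kN
L_e = K·L = 1 × 2.10 = 2.100 m
Required I = P_cr·L_e²/(π²E) = 6.182×10^5 × 2.100² / (π² × 1.09×10^11) = 2.534×10^-6 m⁴
I_req = 2.534×10^6 mm⁴
Rectangle, weak axis: I_min = h·b³/12 with h = 93.9 mm fixed  ⇒  b = (12I/h)^(1/3) = 68.7 mm

b ≈ 68.7 mm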